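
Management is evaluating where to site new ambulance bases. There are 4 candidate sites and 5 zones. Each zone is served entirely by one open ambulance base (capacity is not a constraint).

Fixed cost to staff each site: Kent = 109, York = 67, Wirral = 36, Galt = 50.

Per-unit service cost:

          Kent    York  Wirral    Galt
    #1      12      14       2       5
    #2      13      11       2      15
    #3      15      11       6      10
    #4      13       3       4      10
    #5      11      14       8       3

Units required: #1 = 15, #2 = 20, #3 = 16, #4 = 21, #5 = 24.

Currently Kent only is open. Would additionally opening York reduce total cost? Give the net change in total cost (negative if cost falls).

Yes — net change −247 (cost falls by 247).

Current service cost with {Kent}: 1217.
Adding York: each zone re-picks its cheapest; new service cost 903, saving 314.
Extra fixed cost: 67. Net change = 67 − 314 = -247.
(Totals: 1326 → 1079.)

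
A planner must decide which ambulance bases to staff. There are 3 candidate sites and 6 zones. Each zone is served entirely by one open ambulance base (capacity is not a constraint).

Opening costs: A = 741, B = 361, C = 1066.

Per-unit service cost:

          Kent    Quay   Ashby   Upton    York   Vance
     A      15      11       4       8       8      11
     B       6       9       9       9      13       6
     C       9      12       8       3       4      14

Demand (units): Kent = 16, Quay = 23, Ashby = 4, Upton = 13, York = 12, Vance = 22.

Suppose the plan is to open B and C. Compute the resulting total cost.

Total cost: 1981

Each zone is assigned to its cheapest site among the open ones.
{B, C}: Kent→B 6·16=96, Quay→B 9·23=207, Ashby→C 8·4=32, Upton→C 3·13=39, York→C 4·12=48, Vance→B 6·22=132. Service 554; fixed 1427; total 1981.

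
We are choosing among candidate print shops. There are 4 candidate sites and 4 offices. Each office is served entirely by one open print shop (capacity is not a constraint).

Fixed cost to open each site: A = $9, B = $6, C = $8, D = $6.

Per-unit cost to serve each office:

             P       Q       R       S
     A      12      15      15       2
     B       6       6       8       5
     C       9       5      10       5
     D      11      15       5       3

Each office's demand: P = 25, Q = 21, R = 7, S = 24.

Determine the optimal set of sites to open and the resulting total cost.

Open A, B, C and D; minimum total cost 367.

For any fixed open set, each office goes to its cheapest open site; total = fixed + service.
{A, B, C, D}: P→B 6·25=150, Q→C 5·21=105, R→D 5·7=35, S→A 2·24=48. Service 338; fixed 29; total 367.
{A, B, D}: P→B 6·25=150, Q→B 6·21=126, R→D 5·7=35, S→A 2·24=48. Service 359; fixed 21; total 380.
{A, B, C}: P→B 6·25=150, Q→C 5·21=105, R→B 8·7=56, S→A 2·24=48. Service 359; fixed 23; total 382.
{B}: service 452 + fixed 6 = 458
No other subset beats 367.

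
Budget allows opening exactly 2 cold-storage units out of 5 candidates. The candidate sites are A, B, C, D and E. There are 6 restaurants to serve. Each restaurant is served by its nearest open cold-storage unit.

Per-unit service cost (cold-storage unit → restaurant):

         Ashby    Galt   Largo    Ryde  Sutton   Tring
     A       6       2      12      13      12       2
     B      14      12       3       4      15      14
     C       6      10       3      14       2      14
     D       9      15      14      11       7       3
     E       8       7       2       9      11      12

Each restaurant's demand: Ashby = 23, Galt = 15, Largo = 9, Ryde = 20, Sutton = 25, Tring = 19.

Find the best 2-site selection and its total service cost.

With exactly 2 open, each restaurant uses its cheapest among the chosen.
{A, C}: Ashby→A 6·23=138, Galt→A 2·15=30, Largo→C 3·9=27, Ryde→A 13·20=260, Sutton→C 2·25=50, Tring→A 2·19=38. Service cost 543.
{A, B}: service cost 613
{C, D}: service cost 642
Among all 10 size-2 choices, {A, C} is lowest.

Choose A and C; total service cost 543.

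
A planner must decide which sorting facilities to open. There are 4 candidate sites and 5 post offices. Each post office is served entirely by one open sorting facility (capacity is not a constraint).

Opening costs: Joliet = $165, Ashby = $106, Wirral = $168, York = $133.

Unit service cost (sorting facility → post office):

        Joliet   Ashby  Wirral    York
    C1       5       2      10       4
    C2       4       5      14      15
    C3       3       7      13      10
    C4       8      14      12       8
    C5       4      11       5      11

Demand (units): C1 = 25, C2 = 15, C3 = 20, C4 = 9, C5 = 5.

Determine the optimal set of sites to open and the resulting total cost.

For any fixed open set, each post office goes to its cheapest open site; total = fixed + service.
{Joliet}: C1→Joliet 5·25=125, C2→Joliet 4·15=60, C3→Joliet 3·20=60, C4→Joliet 8·9=72, C5→Joliet 4·5=20. Service 337; fixed 165; total 502.
{Joliet, Ashby}: C1→Ashby 2·25=50, C2→Joliet 4·15=60, C3→Joliet 3·20=60, C4→Joliet 8·9=72, C5→Joliet 4·5=20. Service 262; fixed 271; total 533.
{Ashby}: C1→Ashby 2·25=50, C2→Ashby 5·15=75, C3→Ashby 7·20=140, C4→Ashby 14·9=126, C5→Ashby 11·5=55. Service 446; fixed 106; total 552.
{Joliet, Ashby, Wirral, York}: C1→Ashby 2·25=50, C2→Joliet 4·15=60, C3→Joliet 3·20=60, C4→Joliet 8·9=72, C5→Joliet 4·5=20. Service 262; fixed 572; total 834.
(All 15 nonempty subsets were checked; Joliet only is lowest.)

Open Joliet only; minimum total cost 502.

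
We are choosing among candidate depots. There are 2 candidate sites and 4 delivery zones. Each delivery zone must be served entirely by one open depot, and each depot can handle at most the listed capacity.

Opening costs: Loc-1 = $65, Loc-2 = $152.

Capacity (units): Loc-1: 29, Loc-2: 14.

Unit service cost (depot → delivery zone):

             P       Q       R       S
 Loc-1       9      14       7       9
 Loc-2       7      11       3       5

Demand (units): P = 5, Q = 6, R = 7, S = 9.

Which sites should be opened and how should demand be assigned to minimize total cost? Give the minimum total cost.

Open {Loc-1}: P→Loc-1 9·5=45, Q→Loc-1 14·6=84, R→Loc-1 7·7=49, S→Loc-1 9·9=81.
Loads: Loc-1 carries 27/29. Service 259; fixed 65; total 324.
Next best feasible plan costs 430.

Minimum total cost: 324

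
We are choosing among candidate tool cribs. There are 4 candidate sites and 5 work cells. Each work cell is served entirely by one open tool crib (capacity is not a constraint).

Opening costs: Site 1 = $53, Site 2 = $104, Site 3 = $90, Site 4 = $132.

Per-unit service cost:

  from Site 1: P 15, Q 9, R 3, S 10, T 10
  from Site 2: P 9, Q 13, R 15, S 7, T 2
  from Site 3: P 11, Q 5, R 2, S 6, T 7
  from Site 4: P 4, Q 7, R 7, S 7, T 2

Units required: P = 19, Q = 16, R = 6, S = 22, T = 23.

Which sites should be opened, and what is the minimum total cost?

For any fixed open set, each work cell goes to its cheapest open site; total = fixed + service.
{Site 4}: P→Site 4 4·19=76, Q→Site 4 7·16=112, R→Site 4 7·6=42, S→Site 4 7·22=154, T→Site 4 2·23=46. Service 430; fixed 132; total 562.
{Site 3, Site 4}: service 346 + fixed 222 = 568
{Site 1, Site 4}: service 406 + fixed 185 = 591
{Site 1, Site 2, Site 3, Site 4}: service 346 + fixed 379 = 725
No other subset beats 562.

Open Site 4 only; minimum total cost 562.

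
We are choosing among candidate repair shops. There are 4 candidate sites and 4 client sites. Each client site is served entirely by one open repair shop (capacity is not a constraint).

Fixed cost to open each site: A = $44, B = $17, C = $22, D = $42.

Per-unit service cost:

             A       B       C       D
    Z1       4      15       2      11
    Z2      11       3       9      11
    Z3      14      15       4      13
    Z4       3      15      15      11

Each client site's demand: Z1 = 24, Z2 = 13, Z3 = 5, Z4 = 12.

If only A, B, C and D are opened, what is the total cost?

Each client site is assigned to its cheapest site among the open ones.
{A, B, C, D}: Z1→C 2·24=48, Z2→B 3·13=39, Z3→C 4·5=20, Z4→A 3·12=36. Service 143; fixed 125; total 268.

Total cost: 268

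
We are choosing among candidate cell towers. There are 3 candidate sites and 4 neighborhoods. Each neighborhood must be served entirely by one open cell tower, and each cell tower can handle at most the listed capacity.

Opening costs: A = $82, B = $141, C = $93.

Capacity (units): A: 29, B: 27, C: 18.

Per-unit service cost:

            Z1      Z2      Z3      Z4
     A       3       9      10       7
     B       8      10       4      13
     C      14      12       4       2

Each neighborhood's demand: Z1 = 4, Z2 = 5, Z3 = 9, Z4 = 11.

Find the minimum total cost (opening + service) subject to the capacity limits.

Open {A}: Z1→A 3·4=12, Z2→A 9·5=45, Z3→A 10·9=90, Z4→A 7·11=77.
Loads: A carries 29/29. Service 224; fixed 82; total 306.
Next best feasible plan costs 344.

Minimum total cost: 306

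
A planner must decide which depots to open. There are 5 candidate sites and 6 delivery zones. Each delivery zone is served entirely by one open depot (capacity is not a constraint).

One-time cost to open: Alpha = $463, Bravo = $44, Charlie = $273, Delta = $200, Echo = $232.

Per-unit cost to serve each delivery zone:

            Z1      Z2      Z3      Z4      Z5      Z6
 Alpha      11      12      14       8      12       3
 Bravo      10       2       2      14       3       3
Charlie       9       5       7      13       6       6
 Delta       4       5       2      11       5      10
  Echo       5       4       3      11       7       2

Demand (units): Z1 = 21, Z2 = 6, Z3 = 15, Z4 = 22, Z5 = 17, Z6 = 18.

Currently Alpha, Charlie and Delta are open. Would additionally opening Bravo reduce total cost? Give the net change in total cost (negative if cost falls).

Yes — net change −8 (cost falls by 8).

Current service cost with {Alpha, Charlie, Delta}: 459.
Adding Bravo: each delivery zone re-picks its cheapest; new service cost 407, saving 52.
Extra fixed cost: 44. Net change = 44 − 52 = -8.
(Totals: 1395 → 1387.)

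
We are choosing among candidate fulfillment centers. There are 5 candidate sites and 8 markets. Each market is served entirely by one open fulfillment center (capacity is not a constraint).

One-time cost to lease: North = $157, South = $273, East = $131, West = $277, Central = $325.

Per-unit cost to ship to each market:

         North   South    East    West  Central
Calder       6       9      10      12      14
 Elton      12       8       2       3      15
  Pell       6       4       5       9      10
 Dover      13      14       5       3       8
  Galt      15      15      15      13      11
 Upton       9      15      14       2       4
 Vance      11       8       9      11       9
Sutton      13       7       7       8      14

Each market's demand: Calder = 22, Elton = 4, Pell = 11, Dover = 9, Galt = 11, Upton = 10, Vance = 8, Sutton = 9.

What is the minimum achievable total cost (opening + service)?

For any fixed open set, each market goes to its cheapest open site; total = fixed + service.
{East}: Calder→East 10·22=220, Elton→East 2·4=8, Pell→East 5·11=55, Dover→East 5·9=45, Galt→East 15·11=165, Upton→East 14·10=140, Vance→East 9·8=72, Sutton→East 7·9=63. Service 768; fixed 131; total 899.
{North, East}: service 630 + fixed 288 = 918
{North}: service 823 + fixed 157 = 980
{North, South, East, West, Central}: service 479 + fixed 1163 = 1642
No other subset beats 899.

Minimum total cost: 899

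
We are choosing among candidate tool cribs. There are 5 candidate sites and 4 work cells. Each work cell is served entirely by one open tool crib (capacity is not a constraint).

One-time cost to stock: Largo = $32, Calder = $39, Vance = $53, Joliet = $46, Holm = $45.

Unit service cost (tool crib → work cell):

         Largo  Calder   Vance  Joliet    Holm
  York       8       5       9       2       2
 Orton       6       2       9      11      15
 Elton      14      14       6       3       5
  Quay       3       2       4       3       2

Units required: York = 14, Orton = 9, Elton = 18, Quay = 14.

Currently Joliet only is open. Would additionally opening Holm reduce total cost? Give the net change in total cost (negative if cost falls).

Current service cost with {Joliet}: 223.
Adding Holm: each work cell re-picks its cheapest; new service cost 209, saving 14.
Extra fixed cost: 45. Net change = 45 − 14 = 31.
(Totals: 269 → 300.)

No — net change +31 (cost rises by 31).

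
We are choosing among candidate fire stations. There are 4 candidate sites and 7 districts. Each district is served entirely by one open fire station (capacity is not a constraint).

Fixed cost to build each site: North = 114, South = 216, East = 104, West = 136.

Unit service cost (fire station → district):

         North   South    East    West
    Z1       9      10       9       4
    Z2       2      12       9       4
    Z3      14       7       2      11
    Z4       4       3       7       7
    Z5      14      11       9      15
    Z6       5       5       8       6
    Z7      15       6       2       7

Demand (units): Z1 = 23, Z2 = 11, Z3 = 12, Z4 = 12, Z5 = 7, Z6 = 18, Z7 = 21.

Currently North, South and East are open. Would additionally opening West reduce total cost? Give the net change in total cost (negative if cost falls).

No — net change +21 (cost rises by 21).

Current service cost with {North, South, East}: 484.
Adding West: each district re-picks its cheapest; new service cost 369, saving 115.
Extra fixed cost: 136. Net change = 136 − 115 = 21.
(Totals: 918 → 939.)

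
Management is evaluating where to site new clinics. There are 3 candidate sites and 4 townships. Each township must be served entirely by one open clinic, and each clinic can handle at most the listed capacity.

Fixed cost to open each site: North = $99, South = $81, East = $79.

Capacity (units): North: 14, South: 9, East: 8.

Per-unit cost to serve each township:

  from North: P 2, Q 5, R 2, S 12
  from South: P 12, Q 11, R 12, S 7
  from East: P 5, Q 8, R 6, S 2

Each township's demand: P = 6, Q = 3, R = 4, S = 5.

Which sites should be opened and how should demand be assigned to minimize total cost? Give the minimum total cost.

Open {North, East}: P→North 2·6=12, Q→North 5·3=15, R→North 2·4=8, S→East 2·5=10.
Loads: North carries 13/14, East carries 5/8. Service 45; fixed 178; total 223.
Next best feasible plan costs 232.

Minimum total cost: 223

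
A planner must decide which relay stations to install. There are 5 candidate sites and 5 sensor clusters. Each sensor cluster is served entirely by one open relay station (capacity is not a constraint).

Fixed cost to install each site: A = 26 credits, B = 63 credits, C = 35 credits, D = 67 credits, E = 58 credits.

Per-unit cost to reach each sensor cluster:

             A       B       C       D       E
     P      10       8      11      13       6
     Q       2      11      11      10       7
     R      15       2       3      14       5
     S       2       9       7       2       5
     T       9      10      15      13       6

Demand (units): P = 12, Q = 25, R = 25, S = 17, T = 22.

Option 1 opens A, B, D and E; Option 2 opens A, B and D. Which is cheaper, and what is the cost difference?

Option 1 is cheaper by 32.

Option 1: {A, B, D, E}: P→E 6·12=72, Q→A 2·25=50, R→B 2·25=50, S→A 2·17=34, T→E 6·22=132. Service 338; fixed 214; total 552.
Option 2: {A, B, D}: P→B 8·12=96, Q→A 2·25=50, R→B 2·25=50, S→A 2·17=34, T→A 9·22=198. Service 428; fixed 156; total 584.
Difference: |552 − 584| = 32.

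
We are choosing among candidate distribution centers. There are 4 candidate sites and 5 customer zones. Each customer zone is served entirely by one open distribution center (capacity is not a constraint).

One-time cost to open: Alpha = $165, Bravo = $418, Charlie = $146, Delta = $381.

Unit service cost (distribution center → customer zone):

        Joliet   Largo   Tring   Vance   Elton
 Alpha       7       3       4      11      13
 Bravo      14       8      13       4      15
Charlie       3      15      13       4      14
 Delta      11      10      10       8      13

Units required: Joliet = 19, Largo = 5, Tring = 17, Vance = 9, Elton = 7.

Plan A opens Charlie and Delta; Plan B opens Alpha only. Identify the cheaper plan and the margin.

Plan B is cheaper by 360.

Plan A: {Charlie, Delta}: Joliet→Charlie 3·19=57, Largo→Delta 10·5=50, Tring→Delta 10·17=170, Vance→Charlie 4·9=36, Elton→Delta 13·7=91. Service 404; fixed 527; total 931.
Plan B: {Alpha}: Joliet→Alpha 7·19=133, Largo→Alpha 3·5=15, Tring→Alpha 4·17=68, Vance→Alpha 11·9=99, Elton→Alpha 13·7=91. Service 406; fixed 165; total 571.
Difference: |931 − 571| = 360.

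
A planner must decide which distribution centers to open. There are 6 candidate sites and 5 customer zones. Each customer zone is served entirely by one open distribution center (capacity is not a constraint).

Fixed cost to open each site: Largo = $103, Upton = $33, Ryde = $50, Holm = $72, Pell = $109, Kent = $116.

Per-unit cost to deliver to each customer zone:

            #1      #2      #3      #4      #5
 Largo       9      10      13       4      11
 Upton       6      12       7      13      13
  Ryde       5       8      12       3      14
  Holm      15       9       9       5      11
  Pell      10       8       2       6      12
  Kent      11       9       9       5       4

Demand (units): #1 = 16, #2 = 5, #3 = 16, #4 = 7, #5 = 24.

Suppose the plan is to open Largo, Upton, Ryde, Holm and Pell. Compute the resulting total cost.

Each customer zone is assigned to its cheapest site among the open ones.
{Largo, Upton, Ryde, Holm, Pell}: #1→Ryde 5·16=80, #2→Ryde 8·5=40, #3→Pell 2·16=32, #4→Ryde 3·7=21, #5→Largo 11·24=264. Service 437; fixed 367; total 804.

Total cost: 804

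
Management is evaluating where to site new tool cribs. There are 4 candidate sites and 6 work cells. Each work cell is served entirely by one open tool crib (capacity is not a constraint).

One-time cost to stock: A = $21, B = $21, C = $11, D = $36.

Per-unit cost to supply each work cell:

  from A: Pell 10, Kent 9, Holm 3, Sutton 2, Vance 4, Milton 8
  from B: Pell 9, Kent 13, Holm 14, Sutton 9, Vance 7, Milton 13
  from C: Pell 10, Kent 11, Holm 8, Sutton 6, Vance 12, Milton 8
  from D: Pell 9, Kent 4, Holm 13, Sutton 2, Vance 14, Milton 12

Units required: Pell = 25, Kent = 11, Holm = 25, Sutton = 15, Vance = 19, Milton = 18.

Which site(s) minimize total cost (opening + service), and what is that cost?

Open A and D; minimum total cost 651.

For any fixed open set, each work cell goes to its cheapest open site; total = fixed + service.
{A, D}: Pell→D 9·25=225, Kent→D 4·11=44, Holm→A 3·25=75, Sutton→A 2·15=30, Vance→A 4·19=76, Milton→A 8·18=144. Service 594; fixed 57; total 651.
{A, C, D}: service 594 + fixed 68 = 662
{A, B, D}: service 594 + fixed 78 = 672
{A, B, C, D}: Pell→B 9·25=225, Kent→D 4·11=44, Holm→A 3·25=75, Sutton→A 2·15=30, Vance→A 4·19=76, Milton→A 8·18=144. Service 594; fixed 89; total 683.
No other subset beats 651.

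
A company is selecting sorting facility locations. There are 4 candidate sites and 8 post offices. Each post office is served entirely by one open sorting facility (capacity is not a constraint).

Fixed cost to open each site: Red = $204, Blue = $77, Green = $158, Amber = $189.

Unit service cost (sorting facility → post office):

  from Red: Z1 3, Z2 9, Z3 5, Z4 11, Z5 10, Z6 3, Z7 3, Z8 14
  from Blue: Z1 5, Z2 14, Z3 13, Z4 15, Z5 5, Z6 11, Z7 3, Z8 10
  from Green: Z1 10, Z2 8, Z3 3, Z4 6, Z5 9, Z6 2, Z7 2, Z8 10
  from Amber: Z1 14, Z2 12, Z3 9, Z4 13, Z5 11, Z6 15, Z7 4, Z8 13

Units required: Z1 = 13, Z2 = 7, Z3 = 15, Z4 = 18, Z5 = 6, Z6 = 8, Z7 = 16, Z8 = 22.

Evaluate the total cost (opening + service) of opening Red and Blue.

Total cost: 978

Each post office is assigned to its cheapest site among the open ones.
{Red, Blue}: Z1→Red 3·13=39, Z2→Red 9·7=63, Z3→Red 5·15=75, Z4→Red 11·18=198, Z5→Blue 5·6=30, Z6→Red 3·8=24, Z7→Red 3·16=48, Z8→Blue 10·22=220. Service 697; fixed 281; total 978.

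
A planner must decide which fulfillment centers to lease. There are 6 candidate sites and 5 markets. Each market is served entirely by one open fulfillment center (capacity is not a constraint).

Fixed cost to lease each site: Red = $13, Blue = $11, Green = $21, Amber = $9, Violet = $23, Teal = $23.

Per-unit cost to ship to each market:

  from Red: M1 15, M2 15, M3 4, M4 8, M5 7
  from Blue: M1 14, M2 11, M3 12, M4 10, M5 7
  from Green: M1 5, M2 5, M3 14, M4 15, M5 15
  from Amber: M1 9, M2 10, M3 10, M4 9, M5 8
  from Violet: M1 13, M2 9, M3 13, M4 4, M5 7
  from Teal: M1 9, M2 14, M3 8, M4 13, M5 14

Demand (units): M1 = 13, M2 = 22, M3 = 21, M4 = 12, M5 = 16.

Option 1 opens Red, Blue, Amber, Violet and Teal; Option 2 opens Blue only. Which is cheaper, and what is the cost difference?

Option 1: {Red, Blue, Amber, Violet, Teal}: M1→Amber 9·13=117, M2→Violet 9·22=198, M3→Red 4·21=84, M4→Violet 4·12=48, M5→Red 7·16=112. Service 559; fixed 79; total 638.
Option 2: {Blue}: M1→Blue 14·13=182, M2→Blue 11·22=242, M3→Blue 12·21=252, M4→Blue 10·12=120, M5→Blue 7·16=112. Service 908; fixed 11; total 919.
Difference: |638 − 919| = 281.

Option 1 is cheaper by 281.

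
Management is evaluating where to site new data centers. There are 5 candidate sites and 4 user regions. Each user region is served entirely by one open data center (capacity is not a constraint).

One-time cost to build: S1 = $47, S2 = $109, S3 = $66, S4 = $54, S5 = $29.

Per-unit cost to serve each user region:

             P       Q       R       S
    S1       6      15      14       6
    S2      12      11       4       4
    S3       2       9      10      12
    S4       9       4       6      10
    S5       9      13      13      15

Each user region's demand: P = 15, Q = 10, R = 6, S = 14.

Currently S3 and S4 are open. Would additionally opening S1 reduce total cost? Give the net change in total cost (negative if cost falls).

Current service cost with {S3, S4}: 246.
Adding S1: each user region re-picks its cheapest; new service cost 190, saving 56.
Extra fixed cost: 47. Net change = 47 − 56 = -9.
(Totals: 366 → 357.)

Yes — net change −9 (cost falls by 9).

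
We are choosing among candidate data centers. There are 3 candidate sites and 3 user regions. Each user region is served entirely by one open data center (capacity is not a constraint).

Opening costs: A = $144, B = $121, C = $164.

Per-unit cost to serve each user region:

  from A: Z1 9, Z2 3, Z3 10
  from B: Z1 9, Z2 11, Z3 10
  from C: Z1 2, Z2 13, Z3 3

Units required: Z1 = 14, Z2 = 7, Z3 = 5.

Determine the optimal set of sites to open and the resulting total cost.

For any fixed open set, each user region goes to its cheapest open site; total = fixed + service.
{C}: Z1→C 2·14=28, Z2→C 13·7=91, Z3→C 3·5=15. Service 134; fixed 164; total 298.
{A}: Z1→A 9·14=126, Z2→A 3·7=21, Z3→A 10·5=50. Service 197; fixed 144; total 341.
{A, C}: service 64 + fixed 308 = 372
{A, B, C}: service 64 + fixed 429 = 493
No other subset beats 298.

Open C only; minimum total cost 298.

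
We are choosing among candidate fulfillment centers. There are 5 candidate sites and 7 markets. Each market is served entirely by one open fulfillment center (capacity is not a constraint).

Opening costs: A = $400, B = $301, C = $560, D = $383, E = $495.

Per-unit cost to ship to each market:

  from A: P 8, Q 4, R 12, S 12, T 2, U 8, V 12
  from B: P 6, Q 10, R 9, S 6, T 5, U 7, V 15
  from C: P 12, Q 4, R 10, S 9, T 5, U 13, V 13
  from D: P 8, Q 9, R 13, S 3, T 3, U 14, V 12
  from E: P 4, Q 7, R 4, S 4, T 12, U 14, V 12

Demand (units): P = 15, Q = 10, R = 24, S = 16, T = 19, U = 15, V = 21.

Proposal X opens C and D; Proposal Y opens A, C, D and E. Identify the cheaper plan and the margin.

Proposal X: {C, D}: P→D 8·15=120, Q→C 4·10=40, R→C 10·24=240, S→D 3·16=48, T→D 3·19=57, U→C 13·15=195, V→D 12·21=252. Service 952; fixed 943; total 1895.
Proposal Y: {A, C, D, E}: P→E 4·15=60, Q→A 4·10=40, R→E 4·24=96, S→D 3·16=48, T→A 2·19=38, U→A 8·15=120, V→A 12·21=252. Service 654; fixed 1838; total 2492.
Difference: |1895 − 2492| = 597.

Proposal X is cheaper by 597.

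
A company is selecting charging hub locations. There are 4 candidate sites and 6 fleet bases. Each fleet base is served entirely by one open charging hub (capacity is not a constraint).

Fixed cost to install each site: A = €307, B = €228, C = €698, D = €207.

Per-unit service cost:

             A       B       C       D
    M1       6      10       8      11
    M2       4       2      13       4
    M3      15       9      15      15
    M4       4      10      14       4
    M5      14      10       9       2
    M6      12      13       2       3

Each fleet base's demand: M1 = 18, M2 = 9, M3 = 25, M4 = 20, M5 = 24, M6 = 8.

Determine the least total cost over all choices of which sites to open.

For any fixed open set, each fleet base goes to its cheapest open site; total = fixed + service.
{D}: M1→D 11·18=198, M2→D 4·9=36, M3→D 15·25=375, M4→D 4·20=80, M5→D 2·24=48, M6→D 3·8=24. Service 761; fixed 207; total 968.
{B, D}: service 575 + fixed 435 = 1010
{A, D}: M1→A 6·18=108, M2→A 4·9=36, M3→A 15·25=375, M4→A 4·20=80, M5→D 2·24=48, M6→D 3·8=24. Service 671; fixed 514; total 1185.
{A, B, C, D}: service 495 + fixed 1440 = 1935
No other subset beats 968.

Minimum total cost: 968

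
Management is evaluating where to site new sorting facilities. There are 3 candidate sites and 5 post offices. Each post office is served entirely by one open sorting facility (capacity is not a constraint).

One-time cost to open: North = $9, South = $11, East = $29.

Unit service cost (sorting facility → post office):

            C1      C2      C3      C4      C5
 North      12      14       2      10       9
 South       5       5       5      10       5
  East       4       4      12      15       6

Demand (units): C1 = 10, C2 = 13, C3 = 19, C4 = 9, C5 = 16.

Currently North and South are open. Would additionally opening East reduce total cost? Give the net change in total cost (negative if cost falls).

Current service cost with {North, South}: 323.
Adding East: each post office re-picks its cheapest; new service cost 300, saving 23.
Extra fixed cost: 29. Net change = 29 − 23 = 6.
(Totals: 343 → 349.)

No — net change +6 (cost rises by 6).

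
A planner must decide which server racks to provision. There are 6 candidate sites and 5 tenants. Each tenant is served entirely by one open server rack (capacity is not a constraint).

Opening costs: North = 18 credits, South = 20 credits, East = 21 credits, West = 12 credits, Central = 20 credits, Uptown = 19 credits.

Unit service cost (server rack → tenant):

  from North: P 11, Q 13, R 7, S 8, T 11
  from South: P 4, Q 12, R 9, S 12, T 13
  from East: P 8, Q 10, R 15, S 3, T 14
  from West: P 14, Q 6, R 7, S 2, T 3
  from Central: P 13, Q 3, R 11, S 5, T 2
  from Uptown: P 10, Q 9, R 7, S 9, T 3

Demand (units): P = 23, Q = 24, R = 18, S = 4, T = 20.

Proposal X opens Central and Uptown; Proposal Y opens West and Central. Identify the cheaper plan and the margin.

Proposal X: {Central, Uptown}: P→Uptown 10·23=230, Q→Central 3·24=72, R→Uptown 7·18=126, S→Central 5·4=20, T→Central 2·20=40. Service 488; fixed 39; total 527.
Proposal Y: {West, Central}: P→Central 13·23=299, Q→Central 3·24=72, R→West 7·18=126, S→West 2·4=8, T→Central 2·20=40. Service 545; fixed 32; total 577.
Difference: |527 − 577| = 50.

Proposal X is cheaper by 50.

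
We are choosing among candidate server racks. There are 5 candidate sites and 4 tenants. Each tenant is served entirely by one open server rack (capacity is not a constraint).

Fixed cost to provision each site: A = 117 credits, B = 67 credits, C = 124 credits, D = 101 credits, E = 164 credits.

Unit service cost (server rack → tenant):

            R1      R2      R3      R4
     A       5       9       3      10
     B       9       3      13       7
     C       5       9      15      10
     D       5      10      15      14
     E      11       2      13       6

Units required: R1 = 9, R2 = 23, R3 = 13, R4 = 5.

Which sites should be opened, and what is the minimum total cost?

For any fixed open set, each tenant goes to its cheapest open site; total = fixed + service.
{A, B}: R1→A 5·9=45, R2→B 3·23=69, R3→A 3·13=39, R4→B 7·5=35. Service 188; fixed 184; total 372.
{B}: service 354 + fixed 67 = 421
{A, E}: service 160 + fixed 281 = 441
{A, B, C, D, E}: service 160 + fixed 573 = 733
No other subset beats 372.

Open A and B; minimum total cost 372.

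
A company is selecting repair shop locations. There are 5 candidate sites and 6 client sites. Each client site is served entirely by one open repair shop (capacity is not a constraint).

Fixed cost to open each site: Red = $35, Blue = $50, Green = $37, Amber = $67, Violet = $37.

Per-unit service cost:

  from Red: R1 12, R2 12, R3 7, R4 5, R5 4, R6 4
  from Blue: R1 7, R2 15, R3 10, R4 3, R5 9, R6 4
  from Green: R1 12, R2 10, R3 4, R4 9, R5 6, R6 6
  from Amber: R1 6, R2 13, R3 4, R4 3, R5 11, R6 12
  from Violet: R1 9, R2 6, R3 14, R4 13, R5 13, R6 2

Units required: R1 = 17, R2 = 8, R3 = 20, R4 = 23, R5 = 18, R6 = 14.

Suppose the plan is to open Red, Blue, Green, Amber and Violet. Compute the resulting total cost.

Each client site is assigned to its cheapest site among the open ones.
{Red, Blue, Green, Amber, Violet}: R1→Amber 6·17=102, R2→Violet 6·8=48, R3→Green 4·20=80, R4→Blue 3·23=69, R5→Red 4·18=72, R6→Violet 2·14=28. Service 399; fixed 226; total 625.

Total cost: 625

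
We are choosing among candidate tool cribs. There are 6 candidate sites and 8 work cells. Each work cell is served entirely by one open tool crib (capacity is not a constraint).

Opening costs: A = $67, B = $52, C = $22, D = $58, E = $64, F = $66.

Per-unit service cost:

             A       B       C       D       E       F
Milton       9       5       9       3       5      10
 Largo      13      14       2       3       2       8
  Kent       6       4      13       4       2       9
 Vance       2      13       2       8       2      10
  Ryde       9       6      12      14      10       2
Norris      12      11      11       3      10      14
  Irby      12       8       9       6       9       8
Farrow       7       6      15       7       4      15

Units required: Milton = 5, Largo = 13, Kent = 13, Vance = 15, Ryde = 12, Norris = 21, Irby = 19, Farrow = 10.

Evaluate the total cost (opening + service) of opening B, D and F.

Each work cell is assigned to its cheapest site among the open ones.
{B, D, F}: Milton→D 3·5=15, Largo→D 3·13=39, Kent→B 4·13=52, Vance→D 8·15=120, Ryde→F 2·12=24, Norris→D 3·21=63, Irby→D 6·19=114, Farrow→B 6·10=60. Service 487; fixed 176; total 663.

Total cost: 663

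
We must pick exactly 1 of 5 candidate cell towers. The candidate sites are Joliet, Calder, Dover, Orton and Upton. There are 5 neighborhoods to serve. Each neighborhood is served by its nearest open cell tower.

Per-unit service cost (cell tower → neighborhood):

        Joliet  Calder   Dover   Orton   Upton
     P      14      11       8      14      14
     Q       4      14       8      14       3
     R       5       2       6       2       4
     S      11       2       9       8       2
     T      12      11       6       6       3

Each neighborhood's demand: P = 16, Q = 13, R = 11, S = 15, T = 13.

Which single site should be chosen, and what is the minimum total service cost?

Choose Upton only; total service cost 376.

With exactly 1 open, each neighborhood uses its cheapest among the chosen.
{Upton}: P→Upton 14·16=224, Q→Upton 3·13=39, R→Upton 4·11=44, S→Upton 2·15=30, T→Upton 3·13=39. Service cost 376.
{Dover}: service cost 511
{Calder}: service cost 553
Among all 5 size-1 choices, {Upton} is lowest.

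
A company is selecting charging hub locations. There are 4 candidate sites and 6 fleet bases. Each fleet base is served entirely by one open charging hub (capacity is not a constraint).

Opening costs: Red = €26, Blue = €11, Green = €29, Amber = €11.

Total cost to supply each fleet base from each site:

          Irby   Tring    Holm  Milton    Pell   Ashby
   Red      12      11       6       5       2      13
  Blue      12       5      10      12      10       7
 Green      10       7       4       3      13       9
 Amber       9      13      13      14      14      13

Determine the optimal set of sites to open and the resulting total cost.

For any fixed open set, each fleet base goes to its cheapest open site; total = fixed + service.
{Blue}: Irby→Blue 12, Tring→Blue 5, Holm→Blue 10, Milton→Blue 12, Pell→Blue 10, Ashby→Blue 7. Service 56; fixed 11; total 67.
{Red, Blue}: service 37 + fixed 37 = 74
{Red}: service 49 + fixed 26 = 75
{Red, Blue, Green, Amber}: Irby→Amber 9, Tring→Blue 5, Holm→Green 4, Milton→Green 3, Pell→Red 2, Ashby→Blue 7. Service 30; fixed 77; total 107.
No other subset beats 67.

Open Blue only; minimum total cost 67.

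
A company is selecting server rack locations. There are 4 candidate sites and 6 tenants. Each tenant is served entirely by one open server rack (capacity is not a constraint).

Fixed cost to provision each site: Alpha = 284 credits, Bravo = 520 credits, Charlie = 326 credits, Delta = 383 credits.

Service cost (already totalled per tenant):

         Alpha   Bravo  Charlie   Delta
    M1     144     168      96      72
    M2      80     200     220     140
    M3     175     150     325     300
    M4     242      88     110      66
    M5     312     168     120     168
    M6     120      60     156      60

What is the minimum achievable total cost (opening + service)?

For any fixed open set, each tenant goes to its cheapest open site; total = fixed + service.
{Delta}: M1→Delta 72, M2→Delta 140, M3→Delta 300, M4→Delta 66, M5→Delta 168, M6→Delta 60. Service 806; fixed 383; total 1189.
{Alpha, Delta}: M1→Delta 72, M2→Alpha 80, M3→Alpha 175, M4→Delta 66, M5→Delta 168, M6→Delta 60. Service 621; fixed 667; total 1288.
{Alpha, Charlie}: service 701 + fixed 610 = 1311
{Alpha, Bravo, Charlie, Delta}: service 548 + fixed 1513 = 2061
No other subset beats 1189.

Minimum total cost: 1189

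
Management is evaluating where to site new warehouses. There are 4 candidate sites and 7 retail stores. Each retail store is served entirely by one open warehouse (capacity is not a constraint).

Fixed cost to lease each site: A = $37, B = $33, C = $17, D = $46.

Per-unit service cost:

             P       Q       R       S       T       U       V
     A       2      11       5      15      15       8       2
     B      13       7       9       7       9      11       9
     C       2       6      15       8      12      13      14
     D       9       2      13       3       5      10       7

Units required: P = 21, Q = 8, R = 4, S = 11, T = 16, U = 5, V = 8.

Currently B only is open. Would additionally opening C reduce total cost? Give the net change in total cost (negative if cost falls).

Yes — net change −222 (cost falls by 222).

Current service cost with {B}: 713.
Adding C: each retail store re-picks its cheapest; new service cost 474, saving 239.
Extra fixed cost: 17. Net change = 17 − 239 = -222.
(Totals: 746 → 524.)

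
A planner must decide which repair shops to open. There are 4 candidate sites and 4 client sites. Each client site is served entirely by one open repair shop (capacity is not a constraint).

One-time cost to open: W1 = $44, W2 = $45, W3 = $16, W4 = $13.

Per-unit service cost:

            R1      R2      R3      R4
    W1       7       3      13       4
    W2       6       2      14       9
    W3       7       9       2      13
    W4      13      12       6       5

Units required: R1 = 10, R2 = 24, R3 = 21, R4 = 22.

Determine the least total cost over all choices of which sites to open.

Minimum total cost: 332

For any fixed open set, each client site goes to its cheapest open site; total = fixed + service.
{W1, W3}: R1→W1 7·10=70, R2→W1 3·24=72, R3→W3 2·21=42, R4→W1 4·22=88. Service 272; fixed 60; total 332.
{W2, W3, W4}: service 260 + fixed 74 = 334
{W1, W2, W3}: R1→W2 6·10=60, R2→W2 2·24=48, R3→W3 2·21=42, R4→W1 4·22=88. Service 238; fixed 105; total 343.
{W1, W2, W3, W4}: R1→W2 6·10=60, R2→W2 2·24=48, R3→W3 2·21=42, R4→W1 4·22=88. Service 238; fixed 118; total 356.
No other subset beats 332.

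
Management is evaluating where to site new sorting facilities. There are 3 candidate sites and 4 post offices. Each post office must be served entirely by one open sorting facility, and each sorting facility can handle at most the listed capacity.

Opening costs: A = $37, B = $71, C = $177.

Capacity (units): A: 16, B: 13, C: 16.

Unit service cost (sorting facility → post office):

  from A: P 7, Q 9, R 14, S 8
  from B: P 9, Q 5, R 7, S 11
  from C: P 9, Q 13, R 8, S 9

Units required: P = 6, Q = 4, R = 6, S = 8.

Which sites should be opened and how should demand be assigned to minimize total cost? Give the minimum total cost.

Open {A, B}: P→A 7·6=42, Q→B 5·4=20, R→B 7·6=42, S→A 8·8=64.
Loads: A carries 14/16, B carries 10/13. Service 168; fixed 108; total 276.
Next best feasible plan costs 304.

Minimum total cost: 276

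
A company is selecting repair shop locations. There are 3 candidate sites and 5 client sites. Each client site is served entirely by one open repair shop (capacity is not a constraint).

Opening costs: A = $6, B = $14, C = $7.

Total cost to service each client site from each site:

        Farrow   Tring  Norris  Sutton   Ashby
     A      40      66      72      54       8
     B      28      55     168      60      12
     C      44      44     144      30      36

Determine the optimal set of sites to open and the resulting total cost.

Open A and C; minimum total cost 207.

For any fixed open set, each client site goes to its cheapest open site; total = fixed + service.
{A, C}: Farrow→A 40, Tring→C 44, Norris→A 72, Sutton→C 30, Ashby→A 8. Service 194; fixed 13; total 207.
{A, B, C}: service 182 + fixed 27 = 209
{A, B}: Farrow→B 28, Tring→B 55, Norris→A 72, Sutton→A 54, Ashby→A 8. Service 217; fixed 20; total 237.
{A}: service 240 + fixed 6 = 246
(All 7 nonempty subsets were checked; A and C is lowest.)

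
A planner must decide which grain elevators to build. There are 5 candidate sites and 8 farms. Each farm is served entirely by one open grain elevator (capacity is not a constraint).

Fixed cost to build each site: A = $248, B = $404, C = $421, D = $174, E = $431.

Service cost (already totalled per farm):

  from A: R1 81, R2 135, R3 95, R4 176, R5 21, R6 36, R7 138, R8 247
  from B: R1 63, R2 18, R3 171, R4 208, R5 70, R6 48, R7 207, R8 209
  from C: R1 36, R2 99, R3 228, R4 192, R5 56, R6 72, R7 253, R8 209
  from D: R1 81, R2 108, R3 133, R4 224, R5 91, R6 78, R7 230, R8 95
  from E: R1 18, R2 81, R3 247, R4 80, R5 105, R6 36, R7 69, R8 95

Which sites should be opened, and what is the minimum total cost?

Open E only; minimum total cost 1162.

For any fixed open set, each farm goes to its cheapest open site; total = fixed + service.
{E}: R1→E 18, R2→E 81, R3→E 247, R4→E 80, R5→E 105, R6→E 36, R7→E 69, R8→E 95. Service 731; fixed 431; total 1162.
{A, D}: service 750 + fixed 422 = 1172
{A, E}: R1→E 18, R2→E 81, R3→A 95, R4→E 80, R5→A 21, R6→A 36, R7→E 69, R8→E 95. Service 495; fixed 679; total 1174.
{A, B, C, D, E}: service 432 + fixed 1678 = 2110
No other subset beats 1162.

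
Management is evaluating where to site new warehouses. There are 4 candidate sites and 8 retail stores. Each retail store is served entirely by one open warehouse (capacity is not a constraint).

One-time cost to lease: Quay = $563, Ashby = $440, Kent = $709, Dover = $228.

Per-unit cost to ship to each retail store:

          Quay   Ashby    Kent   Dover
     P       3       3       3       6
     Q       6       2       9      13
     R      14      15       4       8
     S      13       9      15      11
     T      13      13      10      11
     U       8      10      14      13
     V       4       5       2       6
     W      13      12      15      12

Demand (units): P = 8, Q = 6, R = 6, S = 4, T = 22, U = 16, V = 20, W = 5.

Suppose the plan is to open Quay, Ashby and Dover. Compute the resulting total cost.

Each retail store is assigned to its cheapest site among the open ones.
{Quay, Ashby, Dover}: P→Quay 3·8=24, Q→Ashby 2·6=12, R→Dover 8·6=48, S→Ashby 9·4=36, T→Dover 11·22=242, U→Quay 8·16=128, V→Quay 4·20=80, W→Ashby 12·5=60. Service 630; fixed 1231; total 1861.

Total cost: 1861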